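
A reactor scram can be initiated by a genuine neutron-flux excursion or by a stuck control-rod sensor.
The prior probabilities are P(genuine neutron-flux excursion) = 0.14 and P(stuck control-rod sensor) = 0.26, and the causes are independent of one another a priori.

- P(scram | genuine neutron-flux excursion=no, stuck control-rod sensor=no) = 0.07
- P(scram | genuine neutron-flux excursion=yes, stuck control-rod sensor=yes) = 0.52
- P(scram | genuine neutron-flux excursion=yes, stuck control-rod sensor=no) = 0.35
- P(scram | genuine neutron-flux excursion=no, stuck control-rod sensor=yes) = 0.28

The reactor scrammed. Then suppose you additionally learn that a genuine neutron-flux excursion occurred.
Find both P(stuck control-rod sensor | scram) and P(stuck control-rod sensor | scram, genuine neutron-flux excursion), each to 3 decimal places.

Enumerate the 4 (genuine neutron-flux excursion, stuck control-rod sensor) configurations and weight by the priors:
  P(scram) = 0.07·0.86·0.74 + 0.28·0.86·0.26 + 0.35·0.14·0.74 + 0.52·0.14·0.26
        = 0.044548 + 0.062608 + 0.036260 + 0.018928 = 0.162344
Configurations with stuck control-rod sensor contribute 0.081536, so
  P(stuck control-rod sensor | scram) = 0.081536 / 0.162344 ≈ 0.502

With the extra evidence:
Sum P(scram|·) weighted by the priors over both values of stuck control-rod sensor:
  P(scram | genuine neutron-flux excursion) = 0.35·0.74 + 0.52·0.26
        = 0.259000 + 0.135200 = 0.394200
Configurations with stuck control-rod sensor contribute 0.135200, so
  P(stuck control-rod sensor | scram, genuine neutron-flux excursion) = 0.135200 / 0.394200 ≈ 0.343

P(stuck control-rod sensor | scram) ≈ 0.502; P(stuck control-rod sensor | scram, genuine neutron-flux excursion) ≈ 0.343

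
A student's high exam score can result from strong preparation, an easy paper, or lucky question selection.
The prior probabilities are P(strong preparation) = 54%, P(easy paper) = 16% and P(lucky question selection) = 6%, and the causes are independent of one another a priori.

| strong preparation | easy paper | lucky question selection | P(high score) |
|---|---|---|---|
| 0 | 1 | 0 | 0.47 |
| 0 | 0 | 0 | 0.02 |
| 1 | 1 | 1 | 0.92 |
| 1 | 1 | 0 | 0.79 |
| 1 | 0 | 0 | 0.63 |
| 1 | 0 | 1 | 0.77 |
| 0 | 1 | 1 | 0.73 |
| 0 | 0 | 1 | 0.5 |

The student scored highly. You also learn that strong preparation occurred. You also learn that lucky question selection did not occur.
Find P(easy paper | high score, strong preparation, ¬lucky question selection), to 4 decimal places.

Numerator (weight on configurations with easy paper): 0.79×0.16 = 0.126400
Denominator P(high score | strong preparation, ¬lucky question selection): 0.63×0.84 + 0.79×0.16 = 0.655600
P(easy paper | high score, strong preparation, ¬lucky question selection) = 0.126400/0.655600 ≈ 0.1928

P(easy paper | high score, strong preparation, ¬lucky question selection) ≈ 0.1928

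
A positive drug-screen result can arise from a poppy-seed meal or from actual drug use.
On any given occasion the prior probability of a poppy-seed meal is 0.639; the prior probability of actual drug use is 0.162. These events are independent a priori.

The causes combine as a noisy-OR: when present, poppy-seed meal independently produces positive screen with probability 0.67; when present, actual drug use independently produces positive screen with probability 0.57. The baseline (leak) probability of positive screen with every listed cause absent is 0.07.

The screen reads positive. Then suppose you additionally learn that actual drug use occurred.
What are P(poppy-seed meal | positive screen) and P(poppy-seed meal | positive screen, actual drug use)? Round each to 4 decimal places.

P(poppy-seed meal | positive screen) ≈ 0.8912; P(poppy-seed meal | positive screen, actual drug use) ≈ 0.7191

Under noisy-OR, P(positive screen | causes) = 1 − (1−0.07)·∏(1−qᵢ) over the active causes.
P(positive screen) = 0.07×0.361×0.838 + 0.6001×0.361×0.162 + 0.6931×0.639×0.838 + 0.868033×0.639×0.162 = 0.021176 + 0.035095 + 0.371143 + 0.089857 = 0.517271
The poppy-seed meal-present share is 0.371143 + 0.089857 = 0.461000.
Hence the posterior is 0.461000/0.517271 ≈ 0.8912.

With the extra evidence:
P(positive screen | actual drug use) = 0.6001*0.361 + 0.868033*0.639 = 0.216636 + 0.554673 = 0.771309
The poppy-seed meal-present share is 0.868033*0.639 = 0.554673.
So P(poppy-seed meal | positive screen, actual drug use) = 0.554673/0.771309 ≈ 0.7191.
— actual drug use explains away the evidence for poppy-seed meal.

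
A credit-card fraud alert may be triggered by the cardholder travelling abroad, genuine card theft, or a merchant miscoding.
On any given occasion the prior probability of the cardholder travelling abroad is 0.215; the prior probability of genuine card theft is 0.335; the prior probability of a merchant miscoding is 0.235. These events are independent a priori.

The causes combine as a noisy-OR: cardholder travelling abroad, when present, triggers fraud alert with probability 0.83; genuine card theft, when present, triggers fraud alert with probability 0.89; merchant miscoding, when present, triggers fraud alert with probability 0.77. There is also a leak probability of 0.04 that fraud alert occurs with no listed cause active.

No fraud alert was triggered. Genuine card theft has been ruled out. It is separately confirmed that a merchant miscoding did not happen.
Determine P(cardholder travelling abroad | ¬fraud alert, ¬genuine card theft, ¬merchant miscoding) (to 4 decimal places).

P(cardholder travelling abroad | ¬fraud alert, ¬genuine card theft, ¬merchant miscoding) ≈ 0.0445

Under noisy-OR, P(fraud alert | causes) = 1 − (1−0.04)·∏(1−qᵢ) over the active causes.
P(¬fraud alert | ¬genuine card theft, ¬merchant miscoding) = 0.96*0.785 + 0.1632*0.215 = 0.753600 + 0.035088 = 0.788688
Restricting to configurations with cardholder travelling abroad present: 0.1632*0.215 = 0.035088.
P(cardholder travelling abroad | ¬fraud alert, ¬genuine card theft, ¬merchant miscoding) = 0.035088 / 0.788688 ≈ 0.0445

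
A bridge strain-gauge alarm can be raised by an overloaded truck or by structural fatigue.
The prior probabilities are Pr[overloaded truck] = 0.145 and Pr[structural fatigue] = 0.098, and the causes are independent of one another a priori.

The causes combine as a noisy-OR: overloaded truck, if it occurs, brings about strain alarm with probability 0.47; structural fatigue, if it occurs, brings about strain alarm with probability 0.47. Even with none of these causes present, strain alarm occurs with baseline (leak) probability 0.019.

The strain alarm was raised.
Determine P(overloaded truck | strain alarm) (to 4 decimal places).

P(overloaded truck | strain alarm) ≈ 0.5711

Under noisy-OR, P(strain alarm | causes) = 1 − (1−0.019)·∏(1−qᵢ) over the active causes.
Numerator (weight on configurations with overloaded truck): 0.062788 + 0.010294 = 0.073082
The normalizing constant is 0.019*0.855*0.902 + 0.48007*0.855*0.098 + 0.48007*0.145*0.902 + 0.724437*0.145*0.098 = 0.127960
Posterior = 0.073082 / 0.127960 ≈ 0.5711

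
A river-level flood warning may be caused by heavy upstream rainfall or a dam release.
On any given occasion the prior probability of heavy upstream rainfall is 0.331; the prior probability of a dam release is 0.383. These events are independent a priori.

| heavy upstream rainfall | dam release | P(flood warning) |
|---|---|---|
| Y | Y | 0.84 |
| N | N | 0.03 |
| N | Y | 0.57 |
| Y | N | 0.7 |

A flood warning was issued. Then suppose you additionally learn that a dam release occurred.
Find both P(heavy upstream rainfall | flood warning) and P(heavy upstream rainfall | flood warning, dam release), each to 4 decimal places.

By total probability over the 4 (heavy upstream rainfall, dam release) configurations:
  P(flood warning) = 0.03·0.669·0.617 + 0.57·0.669·0.383 + 0.7·0.331·0.617 + 0.84·0.331·0.383
        = 0.012383 + 0.146049 + 0.142959 + 0.106489 = 0.407880
Configurations with heavy upstream rainfall contribute 0.249448, so
  P(heavy upstream rainfall | flood warning) = 0.249448 / 0.407880 ≈ 0.6116

Now also conditioning on dam release=true:
P(flood warning | dam release) = 0.57·0.669 + 0.84·0.331 = 0.381330 + 0.278040 = 0.659370
The heavy upstream rainfall-present share is 0.84·0.331 = 0.278040.
Hence the posterior is 0.278040/0.659370 ≈ 0.4217.

P(heavy upstream rainfall | flood warning) ≈ 0.6116; P(heavy upstream rainfall | flood warning, dam release) ≈ 0.4217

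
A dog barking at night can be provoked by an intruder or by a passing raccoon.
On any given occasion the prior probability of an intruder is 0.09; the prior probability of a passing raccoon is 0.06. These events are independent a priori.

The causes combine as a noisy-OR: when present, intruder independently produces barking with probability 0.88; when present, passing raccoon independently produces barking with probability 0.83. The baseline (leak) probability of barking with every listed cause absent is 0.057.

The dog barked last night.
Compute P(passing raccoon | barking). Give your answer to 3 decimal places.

P(passing raccoon | barking) ≈ 0.292

Under noisy-OR, P(barking | causes) = 1 − (1−0.057)·∏(1−qᵢ) over the active causes.
P(barking) = 0.057*0.91*0.94 + 0.83969*0.91*0.06 + 0.88684*0.09*0.94 + 0.980763*0.09*0.06 = 0.048758 + 0.045847 + 0.075027 + 0.005296 = 0.174928
Restricting to configurations with passing raccoon present: 0.045847 + 0.005296 = 0.051143.
Hence the posterior is 0.051143/0.174928 ≈ 0.292.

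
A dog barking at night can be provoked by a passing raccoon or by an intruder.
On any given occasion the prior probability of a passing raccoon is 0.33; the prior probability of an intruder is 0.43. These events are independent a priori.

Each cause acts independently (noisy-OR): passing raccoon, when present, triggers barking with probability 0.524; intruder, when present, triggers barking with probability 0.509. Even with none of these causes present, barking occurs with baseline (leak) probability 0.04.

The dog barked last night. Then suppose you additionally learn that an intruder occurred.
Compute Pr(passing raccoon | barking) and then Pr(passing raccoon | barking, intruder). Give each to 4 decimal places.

Under noisy-OR, P(barking | causes) = 1 − (1−0.04)·∏(1−qᵢ) over the active causes.
P(barking) = 0.04*0.67*0.57 + 0.52864*0.67*0.43 + 0.54304*0.33*0.57 + 0.775633*0.33*0.43 = 0.015276 + 0.152301 + 0.102146 + 0.110062 = 0.379785
Restricting to configurations with passing raccoon present: 0.102146 + 0.110062 = 0.212208.
P(passing raccoon | barking) = 0.212208 / 0.379785 ≈ 0.5588

Now also conditioning on intruder=true:
P(barking | intruder) = 0.52864×0.67 + 0.775633×0.33 = 0.354189 + 0.255959 = 0.610148
The passing raccoon-present share is 0.775633×0.33 = 0.255959.
Hence the posterior is 0.255959/0.610148 ≈ 0.4195.
This is intercausal reasoning (explaining away): once intruder accounts for the barking, passing raccoon becomes less likely.

Pr(passing raccoon | barking) ≈ 0.5588; Pr(passing raccoon | barking, intruder) ≈ 0.4195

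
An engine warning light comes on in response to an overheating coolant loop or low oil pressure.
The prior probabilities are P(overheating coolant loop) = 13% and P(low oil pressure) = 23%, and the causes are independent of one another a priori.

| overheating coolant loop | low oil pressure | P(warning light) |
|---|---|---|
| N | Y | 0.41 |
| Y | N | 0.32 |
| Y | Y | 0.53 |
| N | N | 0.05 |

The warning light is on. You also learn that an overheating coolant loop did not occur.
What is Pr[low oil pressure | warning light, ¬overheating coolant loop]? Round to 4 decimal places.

Enumerate both values of low oil pressure and weight by the priors:
  P(warning light | ¬overheating coolant loop) = 0.05*0.77 + 0.41*0.23
        = 0.038500 + 0.094300 = 0.132800
Keeping only the low oil pressure-present terms gives 0.094300, so
  P(low oil pressure | warning light, ¬overheating coolant loop) = 0.094300 / 0.132800 ≈ 0.7101

Pr[low oil pressure | warning light, ¬overheating coolant loop] ≈ 0.7101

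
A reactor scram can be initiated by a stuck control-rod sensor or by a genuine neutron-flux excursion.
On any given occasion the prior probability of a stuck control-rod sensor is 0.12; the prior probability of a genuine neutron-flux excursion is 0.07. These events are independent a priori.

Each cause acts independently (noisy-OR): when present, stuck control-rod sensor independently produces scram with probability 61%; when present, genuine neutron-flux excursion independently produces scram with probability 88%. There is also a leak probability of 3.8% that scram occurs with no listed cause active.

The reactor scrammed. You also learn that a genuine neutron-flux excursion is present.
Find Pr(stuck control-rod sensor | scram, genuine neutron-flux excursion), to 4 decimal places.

Pr(stuck control-rod sensor | scram, genuine neutron-flux excursion) ≈ 0.1283

Under noisy-OR, P(scram | causes) = 1 − (1−0.038)·∏(1−qᵢ) over the active causes.
For the numerator, keep only stuck control-rod sensor=true terms: 0.954978*0.12 = 0.114597
Normalizer over all consistent configurations: 0.88456*0.88 + 0.954978*0.12 = 0.893010
Posterior = 0.114597 / 0.893010 ≈ 0.1283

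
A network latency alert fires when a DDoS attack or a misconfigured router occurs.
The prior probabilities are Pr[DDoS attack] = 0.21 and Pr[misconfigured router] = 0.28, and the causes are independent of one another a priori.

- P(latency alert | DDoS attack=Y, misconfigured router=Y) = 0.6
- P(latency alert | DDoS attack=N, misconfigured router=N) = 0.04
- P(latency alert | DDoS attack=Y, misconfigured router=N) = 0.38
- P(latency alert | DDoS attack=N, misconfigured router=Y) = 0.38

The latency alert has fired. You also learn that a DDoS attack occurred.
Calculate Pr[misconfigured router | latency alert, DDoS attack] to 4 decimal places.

Sum P(latency alert|·) weighted by the priors over both values of misconfigured router:
  P(latency alert | DDoS attack) = 0.38*0.72 + 0.6*0.28
        = 0.273600 + 0.168000 = 0.441600
The terms with misconfigured router present sum to 0.168000, so
  P(misconfigured router | latency alert, DDoS attack) = 0.168000 / 0.441600 ≈ 0.3804

Pr[misconfigured router | latency alert, DDoS attack] ≈ 0.3804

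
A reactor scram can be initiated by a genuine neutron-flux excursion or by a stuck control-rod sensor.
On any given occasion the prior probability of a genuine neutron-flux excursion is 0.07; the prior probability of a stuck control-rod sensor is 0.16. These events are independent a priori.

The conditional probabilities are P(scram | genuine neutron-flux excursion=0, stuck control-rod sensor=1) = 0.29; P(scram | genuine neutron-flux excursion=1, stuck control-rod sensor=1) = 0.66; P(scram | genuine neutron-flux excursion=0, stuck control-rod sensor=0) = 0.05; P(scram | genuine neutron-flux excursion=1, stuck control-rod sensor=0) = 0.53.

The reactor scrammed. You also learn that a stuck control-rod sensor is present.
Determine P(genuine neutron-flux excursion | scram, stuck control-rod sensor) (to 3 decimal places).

Sum P(scram|·) weighted by the priors over both values of genuine neutron-flux excursion:
  P(scram | stuck control-rod sensor) = 0.29*0.93 + 0.66*0.07
        = 0.269700 + 0.046200 = 0.315900
Configurations with genuine neutron-flux excursion contribute 0.046200, so
  P(genuine neutron-flux excursion | scram, stuck control-rod sensor) = 0.046200 / 0.315900 ≈ 0.146

P(genuine neutron-flux excursion | scram, stuck control-rod sensor) ≈ 0.146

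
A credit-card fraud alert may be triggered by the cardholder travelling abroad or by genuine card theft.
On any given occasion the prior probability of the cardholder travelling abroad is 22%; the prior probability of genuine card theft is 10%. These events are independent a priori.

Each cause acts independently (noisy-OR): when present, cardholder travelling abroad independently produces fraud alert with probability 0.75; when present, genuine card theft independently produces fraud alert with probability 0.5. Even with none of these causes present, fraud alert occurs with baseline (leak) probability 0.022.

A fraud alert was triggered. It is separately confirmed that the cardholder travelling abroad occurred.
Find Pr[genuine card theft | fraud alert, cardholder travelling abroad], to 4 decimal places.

Pr[genuine card theft | fraud alert, cardholder travelling abroad] ≈ 0.1143

Under noisy-OR, P(fraud alert | causes) = 1 − (1−0.022)·∏(1−qᵢ) over the active causes.
By total probability over both values of genuine card theft:
  P(fraud alert | cardholder travelling abroad) = 0.7555·0.9 + 0.87775·0.1
        = 0.679950 + 0.087775 = 0.767725
The terms with genuine card theft present sum to 0.087775, so
  P(genuine card theft | fraud alert, cardholder travelling abroad) = 0.087775 / 0.767725 ≈ 0.1143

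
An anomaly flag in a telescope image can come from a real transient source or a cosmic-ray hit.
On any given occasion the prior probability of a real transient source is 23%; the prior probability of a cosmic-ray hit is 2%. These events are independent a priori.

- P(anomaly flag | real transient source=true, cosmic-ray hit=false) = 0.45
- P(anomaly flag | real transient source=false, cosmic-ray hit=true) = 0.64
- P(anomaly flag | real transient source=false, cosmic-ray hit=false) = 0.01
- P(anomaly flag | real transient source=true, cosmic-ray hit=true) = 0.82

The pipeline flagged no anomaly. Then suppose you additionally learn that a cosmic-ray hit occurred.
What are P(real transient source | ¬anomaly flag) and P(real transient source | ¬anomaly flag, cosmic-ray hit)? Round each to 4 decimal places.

By total probability over the 4 (real transient source, cosmic-ray hit) configurations:
  P(¬anomaly flag) = 0.99·0.77·0.98 + 0.36·0.77·0.02 + 0.55·0.23·0.98 + 0.18·0.23·0.02
        = 0.747054 + 0.005544 + 0.123970 + 0.000828 = 0.877396
Configurations with real transient source contribute 0.124798, so
  P(real transient source | ¬anomaly flag) = 0.124798 / 0.877396 ≈ 0.1422

Now also conditioning on cosmic-ray hit=true:
P(¬anomaly flag | cosmic-ray hit) = 0.36·0.77 + 0.18·0.23 = 0.277200 + 0.041400 = 0.318600
Restricting to configurations with real transient source present: 0.18·0.23 = 0.041400.
P(real transient source | ¬anomaly flag, cosmic-ray hit) = 0.041400 / 0.318600 ≈ 0.1299

P(real transient source | ¬anomaly flag) ≈ 0.1422; P(real transient source | ¬anomaly flag, cosmic-ray hit) ≈ 0.1299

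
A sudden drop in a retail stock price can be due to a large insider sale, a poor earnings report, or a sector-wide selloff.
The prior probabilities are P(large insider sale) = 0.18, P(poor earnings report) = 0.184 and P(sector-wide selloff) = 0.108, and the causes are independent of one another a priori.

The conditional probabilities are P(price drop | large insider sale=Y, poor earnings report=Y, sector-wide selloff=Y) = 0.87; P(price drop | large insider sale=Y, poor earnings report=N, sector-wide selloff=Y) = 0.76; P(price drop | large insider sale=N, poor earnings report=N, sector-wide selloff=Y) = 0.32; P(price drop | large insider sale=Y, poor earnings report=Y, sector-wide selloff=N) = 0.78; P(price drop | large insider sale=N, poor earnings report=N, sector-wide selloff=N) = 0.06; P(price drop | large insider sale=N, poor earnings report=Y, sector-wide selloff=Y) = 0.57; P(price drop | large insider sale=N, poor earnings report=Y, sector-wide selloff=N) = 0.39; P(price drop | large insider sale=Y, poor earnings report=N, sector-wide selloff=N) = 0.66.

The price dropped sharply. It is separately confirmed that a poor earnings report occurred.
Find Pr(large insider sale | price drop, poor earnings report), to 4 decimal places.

Sum P(price drop|·) weighted by the priors over the 4 (large insider sale, sector-wide selloff) configurations:
  P(price drop | poor earnings report) = 0.39×0.82×0.892 + 0.57×0.82×0.108 + 0.78×0.18×0.892 + 0.87×0.18×0.108
        = 0.285262 + 0.050479 + 0.125237 + 0.016913 = 0.477891
Keeping only the large insider sale-present terms gives 0.142150, so
  P(large insider sale | price drop, poor earnings report) = 0.142150 / 0.477891 ≈ 0.2975

Pr(large insider sale | price drop, poor earnings report) ≈ 0.2975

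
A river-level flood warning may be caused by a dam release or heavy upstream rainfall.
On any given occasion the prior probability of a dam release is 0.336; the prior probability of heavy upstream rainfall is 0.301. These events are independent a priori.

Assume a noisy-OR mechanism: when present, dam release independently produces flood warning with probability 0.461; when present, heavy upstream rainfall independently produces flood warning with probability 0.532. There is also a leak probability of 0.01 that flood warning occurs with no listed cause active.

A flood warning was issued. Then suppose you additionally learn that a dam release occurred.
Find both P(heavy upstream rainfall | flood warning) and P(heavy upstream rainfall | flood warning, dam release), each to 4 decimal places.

Under noisy-OR, P(flood warning | causes) = 1 − (1−0.01)·∏(1−qᵢ) over the active causes.
P(flood warning) = 0.01×0.664×0.699 + 0.53668×0.664×0.301 + 0.46639×0.336×0.699 + 0.750271×0.336×0.301 = 0.004641 + 0.107263 + 0.109538 + 0.075879 = 0.297321
The heavy upstream rainfall-present share is 0.107263 + 0.075879 = 0.183142.
P(heavy upstream rainfall | flood warning) = 0.183142 / 0.297321 ≈ 0.6160

Now condition on the additional information:
Enumerate both values of heavy upstream rainfall and weight by the priors:
  P(flood warning | dam release) = 0.46639×0.699 + 0.750271×0.301
        = 0.326007 + 0.225832 = 0.551839
Configurations with heavy upstream rainfall contribute 0.225832, so
  P(heavy upstream rainfall | flood warning, dam release) = 0.225832 / 0.551839 ≈ 0.4092

P(heavy upstream rainfall | flood warning) ≈ 0.6160; P(heavy upstream rainfall | flood warning, dam release) ≈ 0.4092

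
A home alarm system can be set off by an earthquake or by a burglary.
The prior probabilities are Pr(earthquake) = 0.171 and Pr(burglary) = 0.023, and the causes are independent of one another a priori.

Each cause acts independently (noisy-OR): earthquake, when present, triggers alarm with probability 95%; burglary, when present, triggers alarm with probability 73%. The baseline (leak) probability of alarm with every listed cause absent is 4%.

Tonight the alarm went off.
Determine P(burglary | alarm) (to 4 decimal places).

Under noisy-OR, P(alarm | causes) = 1 − (1−0.04)·∏(1−qᵢ) over the active causes.
P(alarm) = 0.04×0.829×0.977 + 0.7408×0.829×0.023 + 0.952×0.171×0.977 + 0.98704×0.171×0.023 = 0.032397 + 0.014125 + 0.159048 + 0.003882 = 0.209452
Of this, 0.018007 comes from 0.014125 + 0.003882 (the burglary=true cases).
So P(burglary | alarm) = 0.018007/0.209452 ≈ 0.0860.

P(burglary | alarm) ≈ 0.0860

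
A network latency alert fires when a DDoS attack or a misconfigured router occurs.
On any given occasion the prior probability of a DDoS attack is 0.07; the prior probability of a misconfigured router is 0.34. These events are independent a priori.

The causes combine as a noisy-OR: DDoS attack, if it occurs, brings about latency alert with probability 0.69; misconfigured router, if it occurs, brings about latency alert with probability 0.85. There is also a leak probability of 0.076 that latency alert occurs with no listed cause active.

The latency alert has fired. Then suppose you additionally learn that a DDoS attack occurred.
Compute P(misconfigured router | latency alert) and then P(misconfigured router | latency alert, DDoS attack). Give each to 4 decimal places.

P(misconfigured router | latency alert) ≈ 0.7876; P(misconfigured router | latency alert, DDoS attack) ≈ 0.4086

Under noisy-OR, P(latency alert | causes) = 1 − (1−0.076)·∏(1−qᵢ) over the active causes.
Enumerate the 4 (DDoS attack, misconfigured router) configurations and weight by the priors:
  P(latency alert) = 0.076*0.93*0.66 + 0.8614*0.93*0.34 + 0.71356*0.07*0.66 + 0.957034*0.07*0.34
        = 0.046649 + 0.272375 + 0.032966 + 0.022777 = 0.374767
Configurations with misconfigured router contribute 0.295152, so
  P(misconfigured router | latency alert) = 0.295152 / 0.374767 ≈ 0.7876

With the extra evidence:
Enumerate both values of misconfigured router and weight by the priors:
  P(latency alert | DDoS attack) = 0.71356*0.66 + 0.957034*0.34
        = 0.470950 + 0.325392 = 0.796342
Keeping only the misconfigured router-present terms gives 0.325392, so
  P(misconfigured router | latency alert, DDoS attack) = 0.325392 / 0.796342 ≈ 0.4086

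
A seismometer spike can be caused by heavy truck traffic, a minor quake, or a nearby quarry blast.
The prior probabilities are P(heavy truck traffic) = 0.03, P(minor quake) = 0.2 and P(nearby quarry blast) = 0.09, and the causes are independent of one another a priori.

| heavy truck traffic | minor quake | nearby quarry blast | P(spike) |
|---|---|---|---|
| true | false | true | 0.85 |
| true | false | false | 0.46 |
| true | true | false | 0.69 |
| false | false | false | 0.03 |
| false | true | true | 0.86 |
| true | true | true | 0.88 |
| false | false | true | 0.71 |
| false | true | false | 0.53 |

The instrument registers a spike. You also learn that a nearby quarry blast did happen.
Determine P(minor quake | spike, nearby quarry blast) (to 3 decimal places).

P(minor quake | spike, nearby quarry blast) ≈ 0.232

Enumerate the 4 (heavy truck traffic, minor quake) configurations and weight by the priors:
  P(spike | nearby quarry blast) = 0.71×0.97×0.8 + 0.86×0.97×0.2 + 0.85×0.03×0.8 + 0.88×0.03×0.2
        = 0.550960 + 0.166840 + 0.020400 + 0.005280 = 0.743480
The terms with minor quake present sum to 0.172120, so
  P(minor quake | spike, nearby quarry blast) = 0.172120 / 0.743480 ≈ 0.232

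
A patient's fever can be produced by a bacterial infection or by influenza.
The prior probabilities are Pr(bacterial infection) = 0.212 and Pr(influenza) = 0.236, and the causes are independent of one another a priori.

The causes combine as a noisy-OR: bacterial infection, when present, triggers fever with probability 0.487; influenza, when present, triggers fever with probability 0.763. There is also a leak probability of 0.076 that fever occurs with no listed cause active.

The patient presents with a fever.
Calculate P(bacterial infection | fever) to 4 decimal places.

P(bacterial infection | fever) ≈ 0.4043

Under noisy-OR, P(fever | causes) = 1 − (1−0.076)·∏(1−qᵢ) over the active causes.
For the numerator, keep only bacterial infection=true terms: 0.085193 + 0.044411 = 0.129604
The normalizing constant is 0.076×0.788×0.764 + 0.781012×0.788×0.236 + 0.525988×0.212×0.764 + 0.887659×0.212×0.236 = 0.320601
Posterior = 0.129604 / 0.320601 ≈ 0.4043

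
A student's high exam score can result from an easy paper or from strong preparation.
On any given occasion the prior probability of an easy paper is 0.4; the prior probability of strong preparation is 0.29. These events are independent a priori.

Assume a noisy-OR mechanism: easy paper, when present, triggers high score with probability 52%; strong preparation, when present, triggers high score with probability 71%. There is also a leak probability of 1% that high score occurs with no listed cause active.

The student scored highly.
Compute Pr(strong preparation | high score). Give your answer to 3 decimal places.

Under noisy-OR, P(high score | causes) = 1 − (1−0.01)·∏(1−qᵢ) over the active causes.
For the numerator, keep only strong preparation=true terms: 0.124045 + 0.100014 = 0.224059
Normalizer over all consistent configurations: 0.01×0.6×0.71 + 0.7129×0.6×0.29 + 0.5248×0.4×0.71 + 0.862192×0.4×0.29 = 0.377362
Posterior = 0.224059 / 0.377362 ≈ 0.594

Pr(strong preparation | high score) ≈ 0.594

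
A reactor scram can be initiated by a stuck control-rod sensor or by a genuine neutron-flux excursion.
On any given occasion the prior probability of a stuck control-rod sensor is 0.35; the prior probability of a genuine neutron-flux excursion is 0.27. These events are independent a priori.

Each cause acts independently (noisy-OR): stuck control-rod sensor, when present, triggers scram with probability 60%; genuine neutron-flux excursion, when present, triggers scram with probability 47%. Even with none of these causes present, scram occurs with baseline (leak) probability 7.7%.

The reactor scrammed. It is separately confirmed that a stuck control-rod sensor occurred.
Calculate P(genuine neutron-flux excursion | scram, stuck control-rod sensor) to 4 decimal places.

P(genuine neutron-flux excursion | scram, stuck control-rod sensor) ≈ 0.3205

Under noisy-OR, P(scram | causes) = 1 − (1−0.077)·∏(1−qᵢ) over the active causes.
Numerator (weight on configurations with genuine neutron-flux excursion): 0.804324·0.27 = 0.217167
Denominator P(scram | stuck control-rod sensor): 0.6308·0.73 + 0.804324·0.27 = 0.677651
Posterior = 0.217167 / 0.677651 ≈ 0.3205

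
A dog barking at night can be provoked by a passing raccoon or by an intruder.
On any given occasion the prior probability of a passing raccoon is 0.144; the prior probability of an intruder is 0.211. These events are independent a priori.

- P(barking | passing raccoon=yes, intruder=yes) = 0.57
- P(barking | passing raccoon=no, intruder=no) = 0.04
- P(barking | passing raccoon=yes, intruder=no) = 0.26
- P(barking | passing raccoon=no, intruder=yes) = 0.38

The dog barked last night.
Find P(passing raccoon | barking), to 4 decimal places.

By total probability over the 4 (passing raccoon, intruder) configurations:
  P(barking) = 0.04·0.856·0.789 + 0.38·0.856·0.211 + 0.26·0.144·0.789 + 0.57·0.144·0.211
        = 0.027015 + 0.068634 + 0.029540 + 0.017319 = 0.142508
Configurations with passing raccoon contribute 0.046859, so
  P(passing raccoon | barking) = 0.046859 / 0.142508 ≈ 0.3288

P(passing raccoon | barking) ≈ 0.3288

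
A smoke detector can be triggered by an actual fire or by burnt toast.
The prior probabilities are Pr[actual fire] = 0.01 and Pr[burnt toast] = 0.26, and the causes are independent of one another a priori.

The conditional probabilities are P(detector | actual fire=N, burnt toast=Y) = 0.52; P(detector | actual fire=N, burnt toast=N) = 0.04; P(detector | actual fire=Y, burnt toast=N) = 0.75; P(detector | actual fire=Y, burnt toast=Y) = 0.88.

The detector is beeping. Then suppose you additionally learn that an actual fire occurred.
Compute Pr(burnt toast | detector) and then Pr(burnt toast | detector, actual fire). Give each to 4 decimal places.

Pr(burnt toast | detector) ≈ 0.7962; Pr(burnt toast | detector, actual fire) ≈ 0.2919

P(detector) = 0.04·0.99·0.74 + 0.52·0.99·0.26 + 0.75·0.01·0.74 + 0.88·0.01·0.26 = 0.029304 + 0.133848 + 0.005550 + 0.002288 = 0.170990
Restricting to configurations with burnt toast present: 0.133848 + 0.002288 = 0.136136.
Hence the posterior is 0.136136/0.170990 ≈ 0.7962.

Now also conditioning on actual fire=true:
P(detector | actual fire) = 0.75×0.74 + 0.88×0.26 = 0.555000 + 0.228800 = 0.783800
Of this, 0.228800 comes from 0.88×0.26 (the burnt toast=true cases).
So P(burnt toast | detector, actual fire) = 0.228800/0.783800 ≈ 0.2919.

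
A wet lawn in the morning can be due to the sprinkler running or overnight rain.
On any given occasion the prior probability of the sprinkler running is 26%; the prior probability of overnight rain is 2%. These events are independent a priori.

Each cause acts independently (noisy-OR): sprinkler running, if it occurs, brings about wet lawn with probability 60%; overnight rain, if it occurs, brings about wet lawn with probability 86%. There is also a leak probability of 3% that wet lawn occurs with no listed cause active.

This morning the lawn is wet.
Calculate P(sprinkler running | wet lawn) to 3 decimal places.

P(sprinkler running | wet lawn) ≈ 0.823

Under noisy-OR, P(wet lawn | causes) = 1 − (1−0.03)·∏(1−qᵢ) over the active causes.
Enumerate the 4 (sprinkler running, overnight rain) configurations and weight by the priors:
  P(wet lawn) = 0.03×0.74×0.98 + 0.8642×0.74×0.02 + 0.612×0.26×0.98 + 0.94568×0.26×0.02
        = 0.021756 + 0.012790 + 0.155938 + 0.004918 = 0.195402
Configurations with sprinkler running contribute 0.160856, so
  P(sprinkler running | wet lawn) = 0.160856 / 0.195402 ≈ 0.823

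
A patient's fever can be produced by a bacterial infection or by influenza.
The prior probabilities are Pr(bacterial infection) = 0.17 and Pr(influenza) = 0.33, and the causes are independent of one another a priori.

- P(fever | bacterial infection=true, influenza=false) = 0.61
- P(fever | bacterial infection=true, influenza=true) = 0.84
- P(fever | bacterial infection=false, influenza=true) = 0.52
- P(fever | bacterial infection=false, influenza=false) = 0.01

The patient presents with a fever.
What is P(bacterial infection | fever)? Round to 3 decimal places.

P(bacterial infection | fever) ≈ 0.441

By total probability over the 4 (bacterial infection, influenza) configurations:
  P(fever) = 0.01·0.83·0.67 + 0.52·0.83·0.33 + 0.61·0.17·0.67 + 0.84·0.17·0.33
        = 0.005561 + 0.142428 + 0.069479 + 0.047124 = 0.264592
Keeping only the bacterial infection-present terms gives 0.116603, so
  P(bacterial infection | fever) = 0.116603 / 0.264592 ≈ 0.441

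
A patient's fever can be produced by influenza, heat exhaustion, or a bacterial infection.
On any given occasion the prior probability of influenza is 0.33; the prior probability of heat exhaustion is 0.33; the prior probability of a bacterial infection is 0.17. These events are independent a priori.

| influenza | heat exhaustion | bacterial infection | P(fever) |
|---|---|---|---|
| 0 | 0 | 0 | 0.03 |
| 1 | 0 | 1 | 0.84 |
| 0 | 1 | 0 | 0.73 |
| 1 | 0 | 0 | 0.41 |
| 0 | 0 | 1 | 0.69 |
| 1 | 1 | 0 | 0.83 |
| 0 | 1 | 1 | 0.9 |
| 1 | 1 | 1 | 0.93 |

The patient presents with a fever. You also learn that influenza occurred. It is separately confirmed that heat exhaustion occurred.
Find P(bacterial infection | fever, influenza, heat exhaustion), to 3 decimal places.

Sum P(fever|·) weighted by the priors over both values of bacterial infection:
  P(fever | influenza, heat exhaustion) = 0.83·0.83 + 0.93·0.17
        = 0.688900 + 0.158100 = 0.847000
Configurations with bacterial infection contribute 0.158100, so
  P(bacterial infection | fever, influenza, heat exhaustion) = 0.158100 / 0.847000 ≈ 0.187

P(bacterial infection | fever, influenza, heat exhaustion) ≈ 0.187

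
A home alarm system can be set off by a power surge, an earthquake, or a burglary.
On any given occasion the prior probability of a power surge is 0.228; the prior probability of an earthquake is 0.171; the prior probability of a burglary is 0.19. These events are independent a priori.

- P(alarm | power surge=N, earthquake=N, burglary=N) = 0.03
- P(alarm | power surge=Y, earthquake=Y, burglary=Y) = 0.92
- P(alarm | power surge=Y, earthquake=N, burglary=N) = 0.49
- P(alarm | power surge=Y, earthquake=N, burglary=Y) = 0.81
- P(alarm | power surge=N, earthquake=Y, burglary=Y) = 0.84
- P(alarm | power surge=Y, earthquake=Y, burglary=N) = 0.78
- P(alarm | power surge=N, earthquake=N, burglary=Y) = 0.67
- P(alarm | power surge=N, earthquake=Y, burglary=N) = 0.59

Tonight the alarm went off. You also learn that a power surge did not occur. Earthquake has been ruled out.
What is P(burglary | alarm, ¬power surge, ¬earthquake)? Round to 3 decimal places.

Weight on burglary=true, given the evidence: 0.67×0.19 = 0.127300
Denominator P(alarm | ¬power surge, ¬earthquake): 0.03×0.81 + 0.67×0.19 = 0.151600
P(burglary | alarm, ¬power surge, ¬earthquake) = 0.127300/0.151600 ≈ 0.840

P(burglary | alarm, ¬power surge, ¬earthquake) ≈ 0.840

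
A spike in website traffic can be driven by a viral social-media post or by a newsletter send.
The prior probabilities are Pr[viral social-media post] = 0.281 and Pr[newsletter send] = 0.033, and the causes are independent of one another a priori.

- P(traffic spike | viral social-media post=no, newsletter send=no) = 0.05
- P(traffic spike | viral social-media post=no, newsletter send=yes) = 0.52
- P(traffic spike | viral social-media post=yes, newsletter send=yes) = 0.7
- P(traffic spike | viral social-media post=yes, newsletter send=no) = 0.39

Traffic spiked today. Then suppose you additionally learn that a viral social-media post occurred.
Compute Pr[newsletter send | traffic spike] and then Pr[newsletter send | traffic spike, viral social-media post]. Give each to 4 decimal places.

Weight on newsletter send=true, given the evidence: 0.012338 + 0.006491 = 0.018829
Normalizer over all consistent configurations: 0.05*0.719*0.967 + 0.52*0.719*0.033 + 0.39*0.281*0.967 + 0.7*0.281*0.033 = 0.159567
P(newsletter send | traffic spike) = 0.018829/0.159567 ≈ 0.1180

Now also conditioning on viral social-media post=true:
Numerator (weight on configurations with newsletter send): 0.7·0.033 = 0.023100
Normalizer over all consistent configurations: 0.39·0.967 + 0.7·0.033 = 0.400230
Posterior = 0.023100 / 0.400230 ≈ 0.0577
— viral social-media post explains away the evidence for newsletter send.

Pr[newsletter send | traffic spike] ≈ 0.1180; Pr[newsletter send | traffic spike, viral social-media post] ≈ 0.0577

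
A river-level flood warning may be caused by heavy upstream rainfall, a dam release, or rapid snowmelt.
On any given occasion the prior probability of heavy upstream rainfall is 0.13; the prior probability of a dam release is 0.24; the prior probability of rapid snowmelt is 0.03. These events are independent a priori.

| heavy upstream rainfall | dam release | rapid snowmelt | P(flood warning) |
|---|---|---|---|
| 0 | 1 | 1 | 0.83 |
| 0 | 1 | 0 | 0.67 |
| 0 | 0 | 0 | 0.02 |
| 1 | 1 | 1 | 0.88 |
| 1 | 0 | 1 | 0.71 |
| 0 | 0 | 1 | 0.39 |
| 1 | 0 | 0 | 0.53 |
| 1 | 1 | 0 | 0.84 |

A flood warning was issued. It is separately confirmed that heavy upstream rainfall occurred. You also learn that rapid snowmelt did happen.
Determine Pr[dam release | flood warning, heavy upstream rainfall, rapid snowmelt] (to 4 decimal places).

P(flood warning | heavy upstream rainfall, rapid snowmelt) = 0.71×0.76 + 0.88×0.24 = 0.539600 + 0.211200 = 0.750800
Restricting to configurations with dam release present: 0.88×0.24 = 0.211200.
P(dam release | flood warning, heavy upstream rainfall, rapid snowmelt) = 0.211200 / 0.750800 ≈ 0.2813

Pr[dam release | flood warning, heavy upstream rainfall, rapid snowmelt] ≈ 0.2813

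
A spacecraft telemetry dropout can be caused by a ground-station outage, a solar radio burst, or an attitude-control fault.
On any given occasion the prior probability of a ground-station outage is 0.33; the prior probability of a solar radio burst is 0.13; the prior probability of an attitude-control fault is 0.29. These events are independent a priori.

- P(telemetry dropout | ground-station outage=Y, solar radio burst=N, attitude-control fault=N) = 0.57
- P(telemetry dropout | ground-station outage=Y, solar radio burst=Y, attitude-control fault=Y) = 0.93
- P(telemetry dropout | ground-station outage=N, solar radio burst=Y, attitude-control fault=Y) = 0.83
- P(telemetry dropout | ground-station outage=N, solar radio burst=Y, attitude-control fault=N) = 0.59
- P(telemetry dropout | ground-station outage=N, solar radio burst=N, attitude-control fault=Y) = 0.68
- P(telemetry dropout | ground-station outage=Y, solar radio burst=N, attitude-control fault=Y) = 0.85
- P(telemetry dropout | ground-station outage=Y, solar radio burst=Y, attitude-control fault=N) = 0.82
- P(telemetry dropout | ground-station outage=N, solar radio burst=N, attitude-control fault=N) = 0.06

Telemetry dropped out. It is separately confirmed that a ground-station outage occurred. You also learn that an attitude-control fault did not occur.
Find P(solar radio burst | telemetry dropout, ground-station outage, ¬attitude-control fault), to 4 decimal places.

P(solar radio burst | telemetry dropout, ground-station outage, ¬attitude-control fault) ≈ 0.1769

For the numerator, keep only solar radio burst=true terms: 0.82·0.13 = 0.106600
The normalizing constant is 0.57·0.87 + 0.82·0.13 = 0.602500
P(solar radio burst | telemetry dropout, ground-station outage, ¬attitude-control fault) = 0.106600/0.602500 ≈ 0.1769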